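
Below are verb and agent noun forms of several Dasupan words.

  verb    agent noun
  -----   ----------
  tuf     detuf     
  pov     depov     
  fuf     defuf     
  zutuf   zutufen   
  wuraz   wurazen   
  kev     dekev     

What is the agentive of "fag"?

defag

fuf and zutuf both end in -f yet inflect differently (defuf, zutufen), so the final letter is not what conditions the rule; the number of vowels is.
"fag" has 1 vowel. The stems with 1 vowel (fuf → defuf, tuf → detuf, pov → depov) add the prefix de-.
So fag → defag.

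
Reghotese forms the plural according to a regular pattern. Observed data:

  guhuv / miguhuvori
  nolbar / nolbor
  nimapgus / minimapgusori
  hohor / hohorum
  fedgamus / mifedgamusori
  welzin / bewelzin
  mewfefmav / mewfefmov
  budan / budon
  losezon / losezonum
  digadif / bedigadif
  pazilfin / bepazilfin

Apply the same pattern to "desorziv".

bedesorziv

losezon and pazilfin both end in -n yet inflect differently (losezonum, bepazilfin), so the final letter is not what conditions the rule; the last vowel is.
"desorziv" has last vowel 'i'. The stems whose last vowel is 'i' (digadif → bedigadif, pazilfin → bepazilfin, welzin → bewelzin) add the prefix be-.
The other patterns: stems whose last vowel is 'o' add -um; stems whose last vowel is 'u' add mi- … -ori around the stem; stems whose last vowel is 'a' change the last vowel to 'o'.
So desorziv → bedesorziv.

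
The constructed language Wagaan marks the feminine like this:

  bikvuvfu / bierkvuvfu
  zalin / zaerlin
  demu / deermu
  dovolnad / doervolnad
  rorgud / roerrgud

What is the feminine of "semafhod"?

seermafhod

Every pair shown (bikvuvfu → bierkvuvfu, zalin → zaerlin, demu → deermu, …) follows the same rule: insert -er- after the first vowel.
So semafhod → seermafhod.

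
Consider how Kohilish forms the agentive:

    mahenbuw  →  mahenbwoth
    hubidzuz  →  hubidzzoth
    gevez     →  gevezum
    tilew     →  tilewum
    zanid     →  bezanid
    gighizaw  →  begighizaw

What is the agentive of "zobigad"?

hubidzuz and gevez both end in -z yet inflect differently (hubidzzoth, gevezum), so the final letter is not what conditions the rule; the last vowel is.
"zobigad" has last vowel 'a'. The one such stem in the data (gighizaw → begighizaw) adds the prefix be-, so the same rule applies.
So zobigad → bezobigad.

bezobigad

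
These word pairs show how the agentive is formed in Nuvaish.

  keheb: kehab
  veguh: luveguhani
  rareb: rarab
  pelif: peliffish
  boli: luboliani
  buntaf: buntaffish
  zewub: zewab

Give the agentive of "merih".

"merih" ends in -h. The one such stem in the data (veguh → luveguhani) adds lu- … -ani around the stem, so the same rule applies.
The other patterns: stems ending in -b change the last vowel to 'a'; stems ending in -f double the final consonant and add -ish.
So merih → lumerihani.

lumerihani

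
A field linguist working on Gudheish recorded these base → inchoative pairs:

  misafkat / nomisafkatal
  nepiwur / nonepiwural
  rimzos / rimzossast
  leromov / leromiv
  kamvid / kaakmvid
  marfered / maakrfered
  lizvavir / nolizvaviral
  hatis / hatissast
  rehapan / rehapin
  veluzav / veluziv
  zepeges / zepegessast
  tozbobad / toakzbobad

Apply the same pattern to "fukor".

hatis and kamvid both have last vowel 'i' yet inflect differently (hatissast, kaakmvid), so the last vowel is not what conditions the rule; the final letter is.
"fukor" ends in -r. The stems ending in -r (lizvavir → nolizvaviral, nepiwur → nonepiwural) add no- … -al around the stem.
The other patterns: stems ending in -s double the final consonant and add -ast; stems ending in -d insert -ak- after the first vowel; stems ending in -n or -v change the last vowel to 'i'.
So fukor → nofukoral.

nofukoral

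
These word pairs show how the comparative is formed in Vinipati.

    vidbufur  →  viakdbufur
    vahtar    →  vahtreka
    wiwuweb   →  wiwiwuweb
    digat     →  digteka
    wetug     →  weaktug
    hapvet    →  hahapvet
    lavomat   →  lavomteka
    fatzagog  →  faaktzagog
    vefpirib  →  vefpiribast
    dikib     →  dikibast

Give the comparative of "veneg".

veveneg

vahtar and vidbufur both end in -r yet inflect differently (vahtreka, viakdbufur), so the final letter is not what conditions the rule; the last vowel is.
"veneg" has last vowel 'e'. The stems whose last vowel is 'e' (hapvet → hahapvet, wiwuweb → wiwiwuweb) repeat the first consonant+vowel as a prefix.
The other patterns: stems whose last vowel is 'a' delete the last vowel and add -eka; stems whose last vowel is 'o' or 'u' insert -ak- after the first vowel; stems whose last vowel is 'i' add -ast.
So veneg → veveneg.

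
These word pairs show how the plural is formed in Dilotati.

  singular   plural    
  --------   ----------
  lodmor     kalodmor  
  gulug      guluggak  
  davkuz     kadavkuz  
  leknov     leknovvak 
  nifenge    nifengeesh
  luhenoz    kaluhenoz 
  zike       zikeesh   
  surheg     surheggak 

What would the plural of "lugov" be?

"lugov" ends in -v. The one such stem in the data (leknov → leknovvak) doubles the final consonant and adds -ak (as do surheg, gulug), so the same rule applies.
So lugov → lugovvak.

lugovvak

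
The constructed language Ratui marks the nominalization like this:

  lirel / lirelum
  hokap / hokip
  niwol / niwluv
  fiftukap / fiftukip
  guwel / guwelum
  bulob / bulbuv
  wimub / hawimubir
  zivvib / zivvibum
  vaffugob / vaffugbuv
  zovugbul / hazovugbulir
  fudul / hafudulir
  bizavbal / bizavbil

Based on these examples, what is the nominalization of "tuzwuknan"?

bizavbal and guwel both end in -l yet inflect differently (bizavbil, guwelum), so the final letter is not what conditions the rule; the last vowel is.
"tuzwuknan" has last vowel 'a'. The stems whose last vowel is 'a' (fiftukap → fiftukip, bizavbal → bizavbil, hokap → hokip) change the last vowel to 'i'.
So tuzwuknan → tuzwuknin.

tuzwuknin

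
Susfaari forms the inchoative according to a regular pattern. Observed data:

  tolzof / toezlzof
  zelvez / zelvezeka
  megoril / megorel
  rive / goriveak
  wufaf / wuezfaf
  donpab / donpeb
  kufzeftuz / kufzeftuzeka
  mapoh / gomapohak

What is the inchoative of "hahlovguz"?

hahlovguzeka

"hahlovguz" ends in -z. The stems ending in -z (zelvez → zelvezeka, kufzeftuz → kufzeftuzeka) add -eka.
The other patterns: stems ending in -f insert -ez- after the first vowel; stems ending in -b or -l change the last vowel to 'e'; stems ending in -e or -h add go- … -ak around the stem.
So hahlovguz → hahlovguzeka.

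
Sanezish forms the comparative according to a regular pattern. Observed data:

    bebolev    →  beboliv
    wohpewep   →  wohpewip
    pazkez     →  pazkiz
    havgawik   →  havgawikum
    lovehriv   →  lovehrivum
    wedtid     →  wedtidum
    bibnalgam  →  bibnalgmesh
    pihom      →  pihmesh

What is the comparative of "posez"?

bebolev and lovehriv both end in -v yet inflect differently (beboliv, lovehrivum), so the final letter is not what conditions the rule; the last vowel is.
"posez" has last vowel 'e'. The stems whose last vowel is 'e' (bebolev → beboliv, wohpewep → wohpewip, pazkez → pazkiz) change the last vowel to 'i'.
So posez → posiz.

posiz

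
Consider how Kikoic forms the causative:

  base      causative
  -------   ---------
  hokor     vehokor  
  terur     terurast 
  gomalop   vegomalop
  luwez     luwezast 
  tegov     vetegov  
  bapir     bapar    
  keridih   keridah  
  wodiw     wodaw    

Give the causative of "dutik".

"dutik" has last vowel 'i'. The stems whose last vowel is 'i' (keridih → keridah, bapir → bapar, wodiw → wodaw) change the last vowel to 'a'.
The other patterns: stems whose last vowel is 'o' add the prefix ve-; stems whose last vowel is 'e' or 'u' add -ast.
So dutik → dutak.

dutak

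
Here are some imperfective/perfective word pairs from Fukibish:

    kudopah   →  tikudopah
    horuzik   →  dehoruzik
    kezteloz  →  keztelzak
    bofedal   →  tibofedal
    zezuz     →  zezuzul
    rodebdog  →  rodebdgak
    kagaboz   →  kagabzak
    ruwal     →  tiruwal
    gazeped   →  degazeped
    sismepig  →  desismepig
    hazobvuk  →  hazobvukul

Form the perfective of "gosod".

zezuz and kezteloz both end in -z yet inflect differently (zezuzul, keztelzak), so the final letter is not what conditions the rule; the last vowel is.
"gosod" has last vowel 'o'. The stems whose last vowel is 'o' (kezteloz → keztelzak, rodebdog → rodebdgak, kagaboz → kagabzak) delete the last vowel and add -ak.
So gosod → gosdak.

gosdak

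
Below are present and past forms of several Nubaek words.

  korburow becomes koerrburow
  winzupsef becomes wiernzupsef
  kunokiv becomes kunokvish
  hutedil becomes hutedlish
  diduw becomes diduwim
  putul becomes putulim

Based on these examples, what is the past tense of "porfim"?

porfmish

korburow and diduw both end in -w yet inflect differently (koerrburow, diduwim), so the final letter is not what conditions the rule; the last vowel is.
"porfim" has last vowel 'i'. The stems whose last vowel is 'i' (kunokiv → kunokvish, hutedil → hutedlish) delete the last vowel and add -ish.
The other patterns: stems whose last vowel is 'e' or 'o' insert -er- after the first vowel; stems whose last vowel is 'u' add -im.
So porfim → porfmish.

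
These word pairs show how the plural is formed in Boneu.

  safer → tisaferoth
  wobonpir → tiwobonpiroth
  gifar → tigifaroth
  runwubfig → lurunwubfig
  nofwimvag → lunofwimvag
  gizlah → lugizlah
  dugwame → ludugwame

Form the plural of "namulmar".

tinamulmaroth

safer and dugwame both have last vowel 'e' yet inflect differently (tisaferoth, ludugwame), so the last vowel is not what conditions the rule; the final letter is.
"namulmar" ends in -r. The stems ending in -r (wobonpir → tiwobonpiroth, safer → tisaferoth, gifar → tigifaroth) add ti- … -oth around the stem.
The other pattern: stems ending in -e, -g or -h add the prefix lu-.
So namulmar → tinamulmaroth.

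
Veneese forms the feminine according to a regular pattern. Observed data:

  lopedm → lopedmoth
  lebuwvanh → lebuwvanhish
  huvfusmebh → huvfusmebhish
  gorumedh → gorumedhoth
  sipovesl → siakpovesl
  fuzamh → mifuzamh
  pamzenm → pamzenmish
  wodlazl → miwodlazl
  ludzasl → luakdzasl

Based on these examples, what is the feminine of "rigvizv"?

gorumedh and huvfusmebh both end in -h yet inflect differently (gorumedhoth, huvfusmebhish), so the final letter is not what conditions the rule; the second-to-last letter is.
"rigvizv" has second-to-last letter 'z'. The one such stem in the data (wodlazl → miwodlazl) adds the prefix mi-, so the same rule applies.
So rigvizv → mirigvizv.

mirigvizv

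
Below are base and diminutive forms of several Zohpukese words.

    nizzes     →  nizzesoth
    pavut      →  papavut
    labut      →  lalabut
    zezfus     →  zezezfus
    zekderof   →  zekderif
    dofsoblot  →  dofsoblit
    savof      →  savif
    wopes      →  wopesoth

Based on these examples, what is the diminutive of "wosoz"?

dofsoblot and labut both end in -t yet inflect differently (dofsoblit, lalabut), so the final letter is not what conditions the rule; the last vowel is.
"wosoz" has last vowel 'o'. The stems whose last vowel is 'o' (savof → savif, zekderof → zekderif, dofsoblot → dofsoblit) change the last vowel to 'i'.
The other patterns: stems whose last vowel is 'e' add -oth; stems whose last vowel is 'u' repeat the first consonant+vowel as a prefix.
So wosoz → wosiz.

wosiz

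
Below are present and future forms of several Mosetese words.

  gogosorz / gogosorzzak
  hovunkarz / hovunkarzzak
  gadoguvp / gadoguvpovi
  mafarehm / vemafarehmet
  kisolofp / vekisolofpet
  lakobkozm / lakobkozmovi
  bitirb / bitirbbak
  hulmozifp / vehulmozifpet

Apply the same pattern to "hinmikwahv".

vehinmikwahvet

"hinmikwahv" has second-to-last letter 'h'. The one such stem in the data (mafarehm → vemafarehmet) adds ve- … -et around the stem, so the same rule applies.
The other patterns: stems whose second-to-last letter is 'r' double the final consonant and add -ak; stems whose second-to-last letter is 'v' or 'z' add -ovi.
So hinmikwahv → vehinmikwahvet.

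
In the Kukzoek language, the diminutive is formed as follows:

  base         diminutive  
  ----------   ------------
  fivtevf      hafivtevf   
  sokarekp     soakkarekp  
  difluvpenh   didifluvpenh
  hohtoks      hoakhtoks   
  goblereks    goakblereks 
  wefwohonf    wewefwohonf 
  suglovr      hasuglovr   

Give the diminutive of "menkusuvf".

fivtevf and wefwohonf both end in -f yet inflect differently (hafivtevf, wewefwohonf), so the final letter is not what conditions the rule; the second-to-last letter is.
"menkusuvf" has second-to-last letter 'v'. The stems whose second-to-last letter is 'v' (suglovr → hasuglovr, fivtevf → hafivtevf) add the prefix ha-.
So menkusuvf → hamenkusuvf.

hamenkusuvf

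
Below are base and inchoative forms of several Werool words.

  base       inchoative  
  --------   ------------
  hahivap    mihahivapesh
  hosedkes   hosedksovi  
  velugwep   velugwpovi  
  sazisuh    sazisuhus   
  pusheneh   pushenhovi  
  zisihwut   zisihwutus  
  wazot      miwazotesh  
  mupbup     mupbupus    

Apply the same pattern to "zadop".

mizadopesh

"zadop" has last vowel 'o'. The one such stem in the data (wazot → miwazotesh) adds mi- … -esh around the stem, so the same rule applies.
So zadop → mizadopesh.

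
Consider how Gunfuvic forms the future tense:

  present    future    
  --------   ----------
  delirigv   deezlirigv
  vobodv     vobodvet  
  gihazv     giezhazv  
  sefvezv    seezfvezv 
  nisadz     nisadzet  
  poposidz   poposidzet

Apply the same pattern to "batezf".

vobodv and sefvezv both end in -v yet inflect differently (vobodvet, seezfvezv), so the final letter is not what conditions the rule; the second-to-last letter is.
"batezf" has second-to-last letter 'z'. The stems whose second-to-last letter is 'z' (sefvezv → seezfvezv, gihazv → giezhazv) insert -ez- after the first vowel.
The other pattern: stems whose second-to-last letter is 'd' add -et.
So batezf → baeztezf.

baeztezf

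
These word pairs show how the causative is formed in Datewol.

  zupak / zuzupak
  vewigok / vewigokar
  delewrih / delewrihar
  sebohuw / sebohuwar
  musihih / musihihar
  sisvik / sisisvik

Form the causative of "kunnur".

"kunnur" has 2 vowels. The stems with 2 vowels (sisvik → sisisvik, zupak → zuzupak) repeat the first consonant+vowel as a prefix.
So kunnur → kukunnur.

kukunnur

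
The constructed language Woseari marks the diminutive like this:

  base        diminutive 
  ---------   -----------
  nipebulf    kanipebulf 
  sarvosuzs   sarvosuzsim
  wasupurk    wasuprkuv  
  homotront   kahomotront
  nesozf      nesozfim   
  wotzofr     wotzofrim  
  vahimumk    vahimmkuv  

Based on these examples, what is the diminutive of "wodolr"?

nipebulf and nesozf both end in -f yet inflect differently (kanipebulf, nesozfim), so the final letter is not what conditions the rule; the second-to-last letter is.
"wodolr" has second-to-last letter 'l'. The one such stem in the data (nipebulf → kanipebulf) adds the prefix ka-, so the same rule applies.
The other patterns: stems whose second-to-last letter is 'm' or 'r' delete the last vowel and add -uv; stems whose second-to-last letter is 'f' or 'z' add -im.
So wodolr → kawodolr.

kawodolr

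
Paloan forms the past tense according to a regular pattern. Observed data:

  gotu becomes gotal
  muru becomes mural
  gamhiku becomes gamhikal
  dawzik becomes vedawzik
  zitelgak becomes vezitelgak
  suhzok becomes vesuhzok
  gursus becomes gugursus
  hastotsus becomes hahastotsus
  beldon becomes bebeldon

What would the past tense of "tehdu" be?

tehdal

gotu and gursus both have last vowel 'u' yet inflect differently (gotal, gugursus), so the last vowel is not what conditions the rule; the final letter is.
"tehdu" ends in -u. The stems ending in -u (gotu → gotal, muru → mural, gamhiku → gamhikal) drop the final letter and add -al.
The other patterns: stems ending in -k add the prefix ve-; stems ending in -n or -s repeat the first consonant+vowel as a prefix.
So tehdu → tehdal.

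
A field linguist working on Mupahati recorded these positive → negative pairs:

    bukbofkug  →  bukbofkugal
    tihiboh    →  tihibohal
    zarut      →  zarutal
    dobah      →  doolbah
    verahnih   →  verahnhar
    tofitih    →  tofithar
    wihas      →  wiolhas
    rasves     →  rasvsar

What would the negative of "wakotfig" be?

wakotfgar

"wakotfig" has last vowel 'i'. The stems whose last vowel is 'i' (verahnih → verahnhar, tofitih → tofithar) delete the last vowel and add -ar.
So wakotfig → wakotfgar.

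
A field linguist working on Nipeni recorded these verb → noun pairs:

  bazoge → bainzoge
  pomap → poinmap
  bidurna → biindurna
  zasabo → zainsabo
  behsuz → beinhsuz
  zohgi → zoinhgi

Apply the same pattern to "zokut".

zoinkut

Every pair shown (bazoge → bainzoge, pomap → poinmap, bidurna → biindurna, …) follows the same rule: insert -in- after the first vowel.
So zokut → zoinkut.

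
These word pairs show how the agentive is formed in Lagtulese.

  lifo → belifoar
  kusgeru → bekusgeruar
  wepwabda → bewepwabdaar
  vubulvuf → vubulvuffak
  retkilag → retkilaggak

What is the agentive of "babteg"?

kusgeru and vubulvuf both have last vowel 'u' yet inflect differently (bekusgeruar, vubulvuffak), so the last vowel is not what conditions the rule; whether the stem ends in a vowel or a consonant is.
"babteg" ends in a consonant. The stems ending in a consonant (vubulvuf → vubulvuffak, retkilag → retkilaggak) double the final consonant and add -ak.
So babteg → babteggak.

babteggak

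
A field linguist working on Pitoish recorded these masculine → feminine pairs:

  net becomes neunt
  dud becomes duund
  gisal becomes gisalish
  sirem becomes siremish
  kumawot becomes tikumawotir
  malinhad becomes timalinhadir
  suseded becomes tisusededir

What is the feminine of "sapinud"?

"sapinud" has 3 vowels. The stems with 3 vowels (kumawot → tikumawotir, malinhad → timalinhadir, suseded → tisusededir) add ti- … -ir around the stem.
So sapinud → tisapinudir.

tisapinudir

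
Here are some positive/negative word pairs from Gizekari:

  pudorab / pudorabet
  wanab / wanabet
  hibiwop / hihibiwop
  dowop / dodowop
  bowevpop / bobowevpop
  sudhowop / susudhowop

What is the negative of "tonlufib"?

tonlufibet

"tonlufib" ends in -b. The stems ending in -b (wanab → wanabet, pudorab → pudorabet) add -et.
The other pattern: stems ending in -p repeat the first consonant+vowel as a prefix.
So tonlufib → tonlufibet.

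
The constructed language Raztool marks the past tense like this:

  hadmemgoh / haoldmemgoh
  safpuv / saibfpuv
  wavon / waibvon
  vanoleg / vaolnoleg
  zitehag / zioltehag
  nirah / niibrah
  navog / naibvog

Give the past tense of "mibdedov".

"mibdedov" has 3 vowels. The stems with 3 vowels (hadmemgoh → haoldmemgoh, zitehag → zioltehag, vanoleg → vaolnoleg) insert -ol- after the first vowel.
So mibdedov → miolbdedov.

miolbdedov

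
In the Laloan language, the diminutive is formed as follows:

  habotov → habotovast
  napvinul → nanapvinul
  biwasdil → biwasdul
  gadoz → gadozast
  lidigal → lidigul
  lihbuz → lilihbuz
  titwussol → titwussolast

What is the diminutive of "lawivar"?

lawivur

"lawivar" has last vowel 'a'. The one such stem in the data (lidigal → lidigul) changes the last vowel to 'u' (as does biwasdil), so the same rule applies.
So lawivar → lawivur.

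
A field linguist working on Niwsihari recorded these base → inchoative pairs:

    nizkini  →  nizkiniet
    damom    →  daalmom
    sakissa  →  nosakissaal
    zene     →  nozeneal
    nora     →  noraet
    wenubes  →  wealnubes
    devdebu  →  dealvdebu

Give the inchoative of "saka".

nosakaal

nora and sakissa both end in -a yet inflect differently (noraet, nosakissaal), so the final letter is not what conditions the rule; the first letter is.
"saka" begins with s-. The one such stem in the data (sakissa → nosakissaal) adds no- … -al around the stem, so the same rule applies.
The other patterns: stems beginning with n- add -et; stems beginning with d- or w- insert -al- after the first vowel.
So saka → nosakaal.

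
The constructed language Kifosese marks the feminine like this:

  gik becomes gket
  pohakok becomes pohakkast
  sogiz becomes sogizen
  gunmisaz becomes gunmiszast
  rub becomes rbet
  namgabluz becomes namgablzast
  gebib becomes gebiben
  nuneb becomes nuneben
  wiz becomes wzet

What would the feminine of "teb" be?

tbet

rub and gebib both end in -b yet inflect differently (rbet, gebiben), so the final letter is not what conditions the rule; the number of vowels is.
"teb" has 1 vowel. The stems with 1 vowel (wiz → wzet, rub → rbet, gik → gket) delete the last vowel and add -et.
So teb → tbet.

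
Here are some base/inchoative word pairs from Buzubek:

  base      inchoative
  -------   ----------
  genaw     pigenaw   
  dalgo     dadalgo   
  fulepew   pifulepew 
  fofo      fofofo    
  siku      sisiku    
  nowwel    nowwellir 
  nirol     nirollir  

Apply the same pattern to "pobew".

pipobew

fulepew and nowwel both have last vowel 'e' yet inflect differently (pifulepew, nowwellir), so the last vowel is not what conditions the rule; the final letter is.
"pobew" ends in -w. The stems ending in -w (fulepew → pifulepew, genaw → pigenaw) add the prefix pi-.
The other patterns: stems ending in -l double the final consonant and add -ir; stems ending in -o or -u repeat the first consonant+vowel as a prefix.
So pobew → pipobew.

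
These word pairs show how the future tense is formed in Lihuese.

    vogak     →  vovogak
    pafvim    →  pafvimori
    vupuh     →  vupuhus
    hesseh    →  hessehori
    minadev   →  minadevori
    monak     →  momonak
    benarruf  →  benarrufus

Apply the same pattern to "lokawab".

lolokawab

vupuh and hesseh both end in -h yet inflect differently (vupuhus, hessehori), so the final letter is not what conditions the rule; the last vowel is.
"lokawab" has last vowel 'a'. The stems whose last vowel is 'a' (vogak → vovogak, monak → momonak) repeat the first consonant+vowel as a prefix.
The other patterns: stems whose last vowel is 'u' add -us; stems whose last vowel is 'e' or 'i' add -ori.
So lokawab → lolokawab.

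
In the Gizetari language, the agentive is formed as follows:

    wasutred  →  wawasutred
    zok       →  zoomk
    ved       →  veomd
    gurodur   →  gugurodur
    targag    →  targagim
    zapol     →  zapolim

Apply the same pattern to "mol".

ved and wasutred both end in -d yet inflect differently (veomd, wawasutred), so the final letter is not what conditions the rule; the number of vowels is.
"mol" has 1 vowel. The stems with 1 vowel (ved → veomd, zok → zoomk) insert -om- after the first vowel.
The other patterns: stems with 2 vowels add -im; stems with 3 vowels repeat the first consonant+vowel as a prefix.
So mol → mooml.

mooml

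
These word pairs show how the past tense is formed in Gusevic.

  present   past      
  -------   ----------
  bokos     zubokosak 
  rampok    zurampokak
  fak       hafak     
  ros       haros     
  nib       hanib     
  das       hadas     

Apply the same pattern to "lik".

rampok and fak both end in -k yet inflect differently (zurampokak, hafak), so the final letter is not what conditions the rule; the number of vowels is.
"lik" has 1 vowel. The stems with 1 vowel (fak → hafak, ros → haros, nib → hanib) add the prefix ha-.
So lik → halik.

halik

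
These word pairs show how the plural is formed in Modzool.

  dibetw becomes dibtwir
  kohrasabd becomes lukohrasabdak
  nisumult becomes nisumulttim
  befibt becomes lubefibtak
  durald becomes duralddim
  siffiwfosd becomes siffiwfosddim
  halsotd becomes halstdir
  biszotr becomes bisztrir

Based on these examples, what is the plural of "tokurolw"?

tokurolwwim

halsotd and kohrasabd both end in -d yet inflect differently (halstdir, lukohrasabdak), so the final letter is not what conditions the rule; the second-to-last letter is.
"tokurolw" has second-to-last letter 'l'. The stems whose second-to-last letter is 'l' (nisumult → nisumulttim, durald → duralddim) double the final consonant and add -im.
The other patterns: stems whose second-to-last letter is 't' delete the last vowel and add -ir; stems whose second-to-last letter is 'b' add lu- … -ak around the stem.
So tokurolw → tokurolwwim.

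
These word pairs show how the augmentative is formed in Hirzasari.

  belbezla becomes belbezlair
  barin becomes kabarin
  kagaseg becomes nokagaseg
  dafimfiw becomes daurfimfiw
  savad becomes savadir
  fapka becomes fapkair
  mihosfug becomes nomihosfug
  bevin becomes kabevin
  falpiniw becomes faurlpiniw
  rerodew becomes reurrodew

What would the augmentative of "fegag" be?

nofegag

"fegag" ends in -g. The stems ending in -g (kagaseg → nokagaseg, mihosfug → nomihosfug) add the prefix no-.
So fegag → nofegag.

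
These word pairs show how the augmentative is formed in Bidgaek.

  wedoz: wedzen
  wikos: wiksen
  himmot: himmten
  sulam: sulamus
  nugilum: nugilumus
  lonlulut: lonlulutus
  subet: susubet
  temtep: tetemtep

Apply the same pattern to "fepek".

fefepek

himmot and lonlulut both end in -t yet inflect differently (himmten, lonlulutus), so the final letter is not what conditions the rule; the last vowel is.
"fepek" has last vowel 'e'. The stems whose last vowel is 'e' (subet → susubet, temtep → tetemtep) repeat the first consonant+vowel as a prefix.
The other patterns: stems whose last vowel is 'o' delete the last vowel and add -en; stems whose last vowel is 'a' or 'u' add -us.
So fepek → fefepek.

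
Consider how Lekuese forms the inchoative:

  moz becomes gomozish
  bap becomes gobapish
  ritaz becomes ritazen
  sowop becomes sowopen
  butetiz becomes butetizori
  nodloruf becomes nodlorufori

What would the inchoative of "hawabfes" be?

hawabfesori

moz and ritaz both end in -z yet inflect differently (gomozish, ritazen), so the final letter is not what conditions the rule; the number of vowels is.
"hawabfes" has 3 vowels. The stems with 3 vowels (butetiz → butetizori, nodloruf → nodlorufori) add -ori.
The other patterns: stems with 1 vowel add go- … -ish around the stem; stems with 2 vowels add -en.
So hawabfes → hawabfesori.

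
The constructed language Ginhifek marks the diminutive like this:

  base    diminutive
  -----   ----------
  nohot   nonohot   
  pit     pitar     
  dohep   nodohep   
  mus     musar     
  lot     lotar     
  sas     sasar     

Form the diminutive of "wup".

lot and nohot both end in -t yet inflect differently (lotar, nonohot), so the final letter is not what conditions the rule; the number of vowels is.
"wup" has 1 vowel. The stems with 1 vowel (lot → lotar, pit → pitar, sas → sasar) add -ar.
So wup → wupar.

wupar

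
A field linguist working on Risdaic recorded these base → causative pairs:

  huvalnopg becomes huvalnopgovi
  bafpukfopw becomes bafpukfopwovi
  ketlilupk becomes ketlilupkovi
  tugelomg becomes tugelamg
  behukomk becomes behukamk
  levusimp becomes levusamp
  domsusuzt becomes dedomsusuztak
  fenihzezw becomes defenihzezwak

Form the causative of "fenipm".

huvalnopg and tugelomg both end in -g yet inflect differently (huvalnopgovi, tugelamg), so the final letter is not what conditions the rule; the second-to-last letter is.
"fenipm" has second-to-last letter 'p'. The stems whose second-to-last letter is 'p' (huvalnopg → huvalnopgovi, bafpukfopw → bafpukfopwovi, ketlilupk → ketlilupkovi) add -ovi.
The other patterns: stems whose second-to-last letter is 'm' change the last vowel to 'a'; stems whose second-to-last letter is 'z' add de- … -ak around the stem.
So fenipm → fenipmovi.

fenipmovi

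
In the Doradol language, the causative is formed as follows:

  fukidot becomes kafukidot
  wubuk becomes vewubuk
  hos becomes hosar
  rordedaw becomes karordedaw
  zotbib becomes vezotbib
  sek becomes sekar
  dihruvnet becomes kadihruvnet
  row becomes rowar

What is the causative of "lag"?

lagar

sek and wubuk both end in -k yet inflect differently (sekar, vewubuk), so the final letter is not what conditions the rule; the number of vowels is.
"lag" has 1 vowel. The stems with 1 vowel (sek → sekar, row → rowar, hos → hosar) add -ar.
The other patterns: stems with 2 vowels add the prefix ve-; stems with 3 vowels add the prefix ka-.
So lag → lagar.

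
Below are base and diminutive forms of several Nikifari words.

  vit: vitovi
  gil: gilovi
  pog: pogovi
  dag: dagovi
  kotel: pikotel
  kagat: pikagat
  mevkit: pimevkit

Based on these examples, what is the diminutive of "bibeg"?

pibibeg

gil and kotel both end in -l yet inflect differently (gilovi, pikotel), so the final letter is not what conditions the rule; the number of vowels is.
"bibeg" has 2 vowels. The stems with 2 vowels (kotel → pikotel, kagat → pikagat, mevkit → pimevkit) add the prefix pi-.
So bibeg → pibibeg.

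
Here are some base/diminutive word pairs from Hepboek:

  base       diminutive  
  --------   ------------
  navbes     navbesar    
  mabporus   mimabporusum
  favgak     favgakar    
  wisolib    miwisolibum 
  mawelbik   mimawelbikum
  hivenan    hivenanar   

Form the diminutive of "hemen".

hemenar

"hemen" has last vowel 'e'. The one such stem in the data (navbes → navbesar) adds -ar, so the same rule applies.
So hemen → hemenar.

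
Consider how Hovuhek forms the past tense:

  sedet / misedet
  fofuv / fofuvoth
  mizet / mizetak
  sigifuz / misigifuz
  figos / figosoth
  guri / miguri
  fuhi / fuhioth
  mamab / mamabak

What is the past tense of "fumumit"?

"fumumit" begins with f-. The stems beginning with f- (fuhi → fuhioth, fofuv → fofuvoth, figos → figosoth) add -oth.
The other patterns: stems beginning with g- or s- add the prefix mi-; stems beginning with m- add -ak.
So fumumit → fumumitoth.

fumumitoth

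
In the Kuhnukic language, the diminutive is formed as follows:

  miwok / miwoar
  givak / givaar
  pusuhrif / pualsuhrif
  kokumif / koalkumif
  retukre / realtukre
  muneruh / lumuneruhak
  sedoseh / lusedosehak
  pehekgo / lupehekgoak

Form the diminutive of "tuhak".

retukre and sedoseh both have last vowel 'e' yet inflect differently (realtukre, lusedosehak), so the last vowel is not what conditions the rule; the final letter is.
"tuhak" ends in -k. The stems ending in -k (miwok → miwoar, givak → givaar) drop the final letter and add -ar.
The other patterns: stems ending in -e or -f insert -al- after the first vowel; stems ending in -h or -o add lu- … -ak around the stem.
So tuhak → tuhaar.

tuhaar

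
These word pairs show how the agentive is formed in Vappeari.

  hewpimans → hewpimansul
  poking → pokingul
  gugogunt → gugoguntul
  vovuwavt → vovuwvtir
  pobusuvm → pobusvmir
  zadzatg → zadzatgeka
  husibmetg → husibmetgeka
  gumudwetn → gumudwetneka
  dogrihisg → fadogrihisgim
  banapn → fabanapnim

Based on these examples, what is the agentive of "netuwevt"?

"netuwevt" has second-to-last letter 'v'. The stems whose second-to-last letter is 'v' (vovuwavt → vovuwvtir, pobusuvm → pobusvmir) delete the last vowel and add -ir.
The other patterns: stems whose second-to-last letter is 'n' add -ul; stems whose second-to-last letter is 't' add -eka; stems whose second-to-last letter is 'p' or 's' add fa- … -im around the stem.
So netuwevt → netuwvtir.

netuwvtir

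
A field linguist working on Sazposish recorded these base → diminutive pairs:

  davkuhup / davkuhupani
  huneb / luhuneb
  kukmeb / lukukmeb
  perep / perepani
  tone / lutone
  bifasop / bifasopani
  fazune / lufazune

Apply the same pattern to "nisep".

nisepani

perep and tone both have last vowel 'e' yet inflect differently (perepani, lutone), so the last vowel is not what conditions the rule; the final letter is.
"nisep" ends in -p. The stems ending in -p (davkuhup → davkuhupani, perep → perepani, bifasop → bifasopani) add -ani.
The other pattern: stems ending in -b or -e add the prefix lu-.
So nisep → nisepani.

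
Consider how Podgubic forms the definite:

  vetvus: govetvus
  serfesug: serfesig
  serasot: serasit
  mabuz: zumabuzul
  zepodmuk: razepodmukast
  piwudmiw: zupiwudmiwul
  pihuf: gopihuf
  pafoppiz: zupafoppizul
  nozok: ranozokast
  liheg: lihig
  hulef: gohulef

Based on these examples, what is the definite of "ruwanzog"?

ruwanzig

serfesug and mabuz both have last vowel 'u' yet inflect differently (serfesig, zumabuzul), so the last vowel is not what conditions the rule; the final letter is.
"ruwanzog" ends in -g. The stems ending in -g (serfesug → serfesig, liheg → lihig) change the last vowel to 'i'.
The other patterns: stems ending in -w or -z add zu- … -ul around the stem; stems ending in -k add ra- … -ast around the stem; stems ending in -f or -s add the prefix go-.
So ruwanzog → ruwanzig.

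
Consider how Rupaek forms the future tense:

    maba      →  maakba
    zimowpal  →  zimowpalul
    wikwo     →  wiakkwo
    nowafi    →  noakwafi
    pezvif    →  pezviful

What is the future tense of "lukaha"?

luakkaha

zimowpal and maba both have last vowel 'a' yet inflect differently (zimowpalul, maakba), so the last vowel is not what conditions the rule; whether the stem ends in a vowel or a consonant is.
"lukaha" ends in a vowel. The stems ending in a vowel (wikwo → wiakkwo, maba → maakba, nowafi → noakwafi) insert -ak- after the first vowel.
So lukaha → luakkaha.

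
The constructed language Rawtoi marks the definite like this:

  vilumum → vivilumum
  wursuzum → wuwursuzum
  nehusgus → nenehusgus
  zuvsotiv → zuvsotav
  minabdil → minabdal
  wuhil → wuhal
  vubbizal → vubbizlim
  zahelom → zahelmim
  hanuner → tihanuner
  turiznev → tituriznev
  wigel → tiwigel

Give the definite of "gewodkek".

minabdil and vubbizal both end in -l yet inflect differently (minabdal, vubbizlim), so the final letter is not what conditions the rule; the last vowel is.
"gewodkek" has last vowel 'e'. The stems whose last vowel is 'e' (hanuner → tihanuner, turiznev → tituriznev, wigel → tiwigel) add the prefix ti-.
So gewodkek → tigewodkek.

tigewodkek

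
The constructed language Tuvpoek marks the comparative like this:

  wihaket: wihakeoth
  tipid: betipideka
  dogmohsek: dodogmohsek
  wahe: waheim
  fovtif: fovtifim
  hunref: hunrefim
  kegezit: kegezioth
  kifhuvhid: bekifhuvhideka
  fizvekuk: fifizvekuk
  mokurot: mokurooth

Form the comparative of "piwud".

dogmohsek and wihaket both have last vowel 'e' yet inflect differently (dodogmohsek, wihakeoth), so the last vowel is not what conditions the rule; the final letter is.
"piwud" ends in -d. The stems ending in -d (kifhuvhid → bekifhuvhideka, tipid → betipideka) add be- … -eka around the stem.
So piwud → bepiwudeka.

bepiwudeka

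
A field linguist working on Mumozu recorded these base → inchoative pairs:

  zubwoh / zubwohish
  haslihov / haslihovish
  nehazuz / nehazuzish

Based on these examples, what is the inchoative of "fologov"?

Every pair shown (zubwoh → zubwohish, haslihov → haslihovish, nehazuz → nehazuzish) follows the same rule: add -ish.
So fologov → fologovish.

fologovish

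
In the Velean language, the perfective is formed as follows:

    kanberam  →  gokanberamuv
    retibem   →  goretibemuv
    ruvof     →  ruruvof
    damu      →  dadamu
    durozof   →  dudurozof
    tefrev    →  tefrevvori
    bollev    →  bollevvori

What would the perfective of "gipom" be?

retibem and tefrev both have last vowel 'e' yet inflect differently (goretibemuv, tefrevvori), so the last vowel is not what conditions the rule; the final letter is.
"gipom" ends in -m. The stems ending in -m (kanberam → gokanberamuv, retibem → goretibemuv) add go- … -uv around the stem.
The other patterns: stems ending in -f or -u repeat the first consonant+vowel as a prefix; stems ending in -v double the final consonant and add -ori.
So gipom → gogipomuv.

gogipomuv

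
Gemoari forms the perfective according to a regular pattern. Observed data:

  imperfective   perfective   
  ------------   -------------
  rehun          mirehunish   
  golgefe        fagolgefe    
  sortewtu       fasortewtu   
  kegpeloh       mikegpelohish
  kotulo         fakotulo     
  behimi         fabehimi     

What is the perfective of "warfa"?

fawarfa

"warfa" ends in a vowel. The stems ending in a vowel (behimi → fabehimi, kotulo → fakotulo, golgefe → fagolgefe) add the prefix fa-.
The other pattern: stems ending in a consonant add mi- … -ish around the stem.
So warfa → fawarfa.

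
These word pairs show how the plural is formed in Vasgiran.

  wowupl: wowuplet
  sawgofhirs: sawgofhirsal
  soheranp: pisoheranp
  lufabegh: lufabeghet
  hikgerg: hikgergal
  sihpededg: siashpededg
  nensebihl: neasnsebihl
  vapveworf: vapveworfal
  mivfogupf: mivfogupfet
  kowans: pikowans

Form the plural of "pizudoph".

pizudophet

sawgofhirs and kowans both end in -s yet inflect differently (sawgofhirsal, pikowans), so the final letter is not what conditions the rule; the second-to-last letter is.
"pizudoph" has second-to-last letter 'p'. The stems whose second-to-last letter is 'p' (mivfogupf → mivfogupfet, wowupl → wowuplet) add -et.
So pizudoph → pizudophet.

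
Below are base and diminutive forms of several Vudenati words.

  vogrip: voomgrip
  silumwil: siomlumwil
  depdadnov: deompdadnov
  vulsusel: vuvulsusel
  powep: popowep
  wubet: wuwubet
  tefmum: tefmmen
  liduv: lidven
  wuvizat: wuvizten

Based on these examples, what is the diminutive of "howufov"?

silumwil and vulsusel both end in -l yet inflect differently (siomlumwil, vuvulsusel), so the final letter is not what conditions the rule; the last vowel is.
"howufov" has last vowel 'o'. The one such stem in the data (depdadnov → deompdadnov) inserts -om- after the first vowel (as do vogrip, silumwil), so the same rule applies.
So howufov → hoomwufov.

hoomwufov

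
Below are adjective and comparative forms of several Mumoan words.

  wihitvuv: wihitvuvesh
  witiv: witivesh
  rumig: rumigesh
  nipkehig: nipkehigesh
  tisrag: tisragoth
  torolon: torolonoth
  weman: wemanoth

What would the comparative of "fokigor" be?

rumig and tisrag both end in -g yet inflect differently (rumigesh, tisragoth), so the final letter is not what conditions the rule; the last vowel is.
"fokigor" has last vowel 'o'. The one such stem in the data (torolon → torolonoth) adds -oth, so the same rule applies.
So fokigor → fokigoroth.

fokigoroth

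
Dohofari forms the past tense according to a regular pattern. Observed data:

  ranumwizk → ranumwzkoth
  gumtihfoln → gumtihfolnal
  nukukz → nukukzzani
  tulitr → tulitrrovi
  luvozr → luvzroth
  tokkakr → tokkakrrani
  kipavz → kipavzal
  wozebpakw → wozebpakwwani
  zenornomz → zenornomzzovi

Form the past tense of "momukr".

momukrrani

kipavz and nukukz both end in -z yet inflect differently (kipavzal, nukukzzani), so the final letter is not what conditions the rule; the second-to-last letter is.
"momukr" has second-to-last letter 'k'. The stems whose second-to-last letter is 'k' (wozebpakw → wozebpakwwani, tokkakr → tokkakrrani, nukukz → nukukzzani) double the final consonant and add -ani.
So momukr → momukrrani.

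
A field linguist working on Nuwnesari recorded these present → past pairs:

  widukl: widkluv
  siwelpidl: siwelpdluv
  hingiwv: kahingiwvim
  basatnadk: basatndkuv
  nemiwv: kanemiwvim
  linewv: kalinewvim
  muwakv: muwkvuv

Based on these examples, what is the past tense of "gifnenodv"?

linewv and muwakv both end in -v yet inflect differently (kalinewvim, muwkvuv), so the final letter is not what conditions the rule; the second-to-last letter is.
"gifnenodv" has second-to-last letter 'd'. The stems whose second-to-last letter is 'd' (siwelpidl → siwelpdluv, basatnadk → basatndkuv) delete the last vowel and add -uv.
So gifnenodv → gifnendvuv.

gifnendvuv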